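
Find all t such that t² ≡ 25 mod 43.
The square roots of 25 mod 43 are 38 and 5. Verify: 38² = 1444 ≡ 25 mod 43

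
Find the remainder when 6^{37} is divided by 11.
By Fermat: 6^{10} ≡ 1 (mod 11). 37 = 3×10 + 7. So 6^{37} ≡ 6^{7} ≡ 8 (mod 11)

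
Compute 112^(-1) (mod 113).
Since 113 is prime, by Fermat 112^(-1) ≡ 112^{111} ≡ 112 (mod 113). Verify: 112 × 112 = 12544 ≡ 1 (mod 113)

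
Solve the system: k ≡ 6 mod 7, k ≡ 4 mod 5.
M = 7 × 5 = 35. M₁ = 5, y₁ ≡ 3 mod 7. M₂ = 7, y₂ ≡ 3 mod 5. k = 6×5×3 + 4×7×3 ≡ 34 mod 35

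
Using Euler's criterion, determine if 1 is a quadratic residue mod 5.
By Euler's criterion: 1^{2} ≡ 1 (mod 5). Since this equals 1, 1 is a QR.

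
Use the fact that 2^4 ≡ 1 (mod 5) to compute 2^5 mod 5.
By Fermat: 2^{4} ≡ 1 (mod 5). So 2^{5} = 2^{4} · 2^{1} ≡ 2^{1} ≡ 2 (mod 5)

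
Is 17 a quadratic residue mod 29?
By Euler's criterion: 17^{14} ≡ 28 (mod 29). Since this equals -1 (≡ 28), 17 is not a QR.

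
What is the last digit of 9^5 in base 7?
By repeated squaring mod 7: 9^{1}≡2, 9^{2}≡4, 9^{4}≡2. Then 9^{5} = 9^{4+1} ≡ 2 × 2 ≡ 4 mod 7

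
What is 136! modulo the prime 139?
(138)! = (136)! × (137) × (138) ≡ -1 mod 139. So (136)! ≡ -1 × [(138)(137)]^(-1) ≡ 69 mod 139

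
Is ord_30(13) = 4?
Powers of 13 mod 30: 13^1≡13, 13^2≡19, 13^3≡7, 13^4≡1. First k with 13^k≡1 is k=4. Yes, ord_30(13) = 4.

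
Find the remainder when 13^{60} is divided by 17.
By Fermat: 13^{16} ≡ 1 mod 17. 60 = 3×16 + 12. So 13^{60} ≡ 13^{12} ≡ 1 mod 17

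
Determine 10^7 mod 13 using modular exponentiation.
By repeated squaring (mod 13): 10^{1}≡10, 10^{2}≡9, 10^{4}≡3. Then 10^{7} = 10^{4+2+1} ≡ 3 × 9 × 10 ≡ 10 (mod 13)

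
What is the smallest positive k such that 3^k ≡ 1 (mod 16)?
Powers of 3 mod 16: 3^1≡3, 3^2≡9, 3^3≡11, 3^4≡1. Order = 4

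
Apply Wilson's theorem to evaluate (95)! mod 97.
(96)! = (95)! × (96) ≡ -1 mod 97. So (95)! ≡ -1 × (96)^(-1) ≡ (-1)×(-1) = 1 mod 97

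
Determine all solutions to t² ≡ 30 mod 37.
The square roots of 30 mod 37 are 17 and 20. Verify: 17² = 289 ≡ 30 mod 37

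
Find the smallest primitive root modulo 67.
g = 2. Powers: [2, 4, 8, 16, 32, 64, 61, 55, 43, ...] generates all 66 non-zero residues.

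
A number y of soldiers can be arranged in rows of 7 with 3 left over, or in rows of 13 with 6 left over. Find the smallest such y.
M = 7 × 13 = 91. M₁ = 13, y₁ ≡ 6 (mod 7). M₂ = 7, y₂ ≡ 2 (mod 13). y = 3×13×6 + 6×7×2 ≡ 45 (mod 91)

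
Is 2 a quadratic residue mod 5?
By Euler's criterion: 2^{2} ≡ 4 (mod 5). Since this equals -1 (≡ 4), 2 is not a QR.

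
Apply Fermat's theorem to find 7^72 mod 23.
By Fermat: 7^{22} ≡ 1 mod 23. 72 = 3×22 + 6. So 7^{72} ≡ 7^{6} ≡ 4 mod 23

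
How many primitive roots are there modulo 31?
Number of primitive roots mod 31 = φ(p-1) = φ(30) = 8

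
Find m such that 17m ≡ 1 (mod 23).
Since 23 is prime, by Fermat 17^(-1) ≡ 17^{21} ≡ 19 (mod 23). Verify: 17 × 19 = 323 ≡ 1 (mod 23)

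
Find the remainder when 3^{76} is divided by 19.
By Fermat: 3^{18} ≡ 1 mod 19. 76 = 4×18 + 4. So 3^{76} ≡ 3^{4} ≡ 5 mod 19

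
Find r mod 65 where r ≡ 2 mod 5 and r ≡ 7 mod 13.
M = 5 × 13 = 65. M₁ = 13, y₁ ≡ 2 mod 5. M₂ = 5, y₂ ≡ 8 mod 13. r = 2×13×2 + 7×5×8 ≡ 7 mod 65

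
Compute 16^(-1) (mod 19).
Since 19 is prime, by Fermat 16^(-1) ≡ 16^{17} ≡ 6 (mod 19). Verify: 16 × 6 = 96 ≡ 1 (mod 19)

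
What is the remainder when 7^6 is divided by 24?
By repeated squaring mod 24: 7^{1}≡7, 7^{2}≡1, 7^{4}≡1. Then 7^{6} = 7^{4+2} ≡ 1 × 1 ≡ 1 mod 24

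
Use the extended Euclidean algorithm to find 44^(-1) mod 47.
Extended GCD: 44(-16) + 47(15) = 1. So 44^(-1) ≡ -16 ≡ 31 (mod 47). Verify: 44 × 31 = 1364 ≡ 1 (mod 47)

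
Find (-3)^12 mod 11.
Using Fermat: (-3)^{10} ≡ 1 mod 11. 12 ≡ 2 mod 10. So (-3)^{12} ≡ (-3)^{2} ≡ 9 mod 11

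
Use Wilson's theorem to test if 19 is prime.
(18)! mod 19 = 18. Since 18 ≡ -1 mod 19, 19 is prime.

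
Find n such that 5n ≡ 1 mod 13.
Since 13 is prime, by Fermat 5^(-1) ≡ 5^{11} ≡ 8 mod 13. Verify: 5 × 8 = 40 ≡ 1 mod 13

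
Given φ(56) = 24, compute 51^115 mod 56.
By Euler: 51^{24} ≡ 1 (mod 56) since gcd(51, 56) = 1. 115 = 4×24 + 19. So 51^{115} ≡ 51^{19} ≡ 51 (mod 56)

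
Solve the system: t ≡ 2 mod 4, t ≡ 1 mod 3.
M = 4 × 3 = 12. M₁ = 3, y₁ ≡ 3 mod 4. M₂ = 4, y₂ ≡ 1 mod 3. t = 2×3×3 + 1×4×1 ≡ 10 mod 12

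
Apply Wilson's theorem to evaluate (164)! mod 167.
(166)! = (164)! × (165) × (166) ≡ -1 mod 167. So (164)! ≡ -1 × [(166)(165)]^(-1) ≡ 83 mod 167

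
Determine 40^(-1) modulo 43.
Since 43 is prime, by Fermat 40^(-1) ≡ 40^{41} ≡ 14 mod 43. Verify: 40 × 14 = 560 ≡ 1 mod 43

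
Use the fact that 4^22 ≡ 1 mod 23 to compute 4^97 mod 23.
By Fermat: 4^{22} ≡ 1 mod 23. 97 = 4×22 + 9. So 4^{97} ≡ 4^{9} ≡ 13 mod 23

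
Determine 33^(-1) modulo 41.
Since 41 is prime, by Fermat 33^(-1) ≡ 33^{39} ≡ 5 mod 41. Verify: 33 × 5 = 165 ≡ 1 mod 41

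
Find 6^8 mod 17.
By repeated squaring mod 17: 6^{1}≡6, 6^{2}≡2, 6^{4}≡4, 6^{8}≡16. So 6^{8} ≡ 16 mod 17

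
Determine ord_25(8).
Powers of 8 mod 25: 8^1≡8, 8^2≡14, 8^3≡12, 8^4≡21, 8^5≡18, 8^6≡19, 8^7≡2, 8^8≡16, 8^9≡3, 8^10≡24, 8^11≡17, 8^12≡11, 8^13≡13, 8^14≡4, 8^15≡7, 8^16≡6, 8^17≡23, 8^18≡9, 8^19≡22, 8^20≡1. So the order of 8 is 20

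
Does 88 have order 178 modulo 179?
88^{89} ≡ 1 (mod 179) and 89 < 178, so ord_179(88) = 89 ≠ 178 and 88 is not a primitive root.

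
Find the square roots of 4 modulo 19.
The square roots of 4 mod 19 are 17 and 2. Verify: 17² = 289 ≡ 4 (mod 19)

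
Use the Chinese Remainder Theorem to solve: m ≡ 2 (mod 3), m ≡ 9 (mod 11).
M = 3 × 11 = 33. M₁ = 11, y₁ ≡ 2 (mod 3). M₂ = 3, y₂ ≡ 4 (mod 11). m = 2×11×2 + 9×3×4 ≡ 20 (mod 33)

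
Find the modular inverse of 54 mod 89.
Since 89 is prime, by Fermat 54^(-1) ≡ 54^{87} ≡ 61 (mod 89). Verify: 54 × 61 = 3294 ≡ 1 (mod 89)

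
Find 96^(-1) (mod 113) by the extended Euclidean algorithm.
Extended GCD: 96(-20) + 113(17) = 1. So 96^(-1) ≡ -20 ≡ 93 (mod 113). Verify: 96 × 93 = 8928 ≡ 1 (mod 113)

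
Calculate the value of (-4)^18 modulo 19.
Using Fermat: (-4)^{18} ≡ 1 mod 19. 18 ≡ 0 mod 18. So (-4)^{18} ≡ (-4)^{0} ≡ 1 mod 19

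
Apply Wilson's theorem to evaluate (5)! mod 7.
(6)! = (5)! × (6) ≡ -1 mod 7. So (5)! ≡ -1 × (6)^(-1) ≡ (-1)×(-1) = 1 mod 7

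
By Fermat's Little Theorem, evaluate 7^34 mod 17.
By Fermat: 7^{16} ≡ 1 (mod 17). 34 = 2×16 + 2. So 7^{34} ≡ 7^{2} ≡ 15 (mod 17)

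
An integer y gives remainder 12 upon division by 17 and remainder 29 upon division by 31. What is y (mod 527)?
M = 17 × 31 = 527. M₁ = 31, y₁ ≡ 11 (mod 17). M₂ = 17, y₂ ≡ 11 (mod 31). y = 12×31×11 + 29×17×11 ≡ 29 (mod 527)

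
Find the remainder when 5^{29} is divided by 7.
By Fermat: 5^{6} ≡ 1 mod 7. 29 = 4×6 + 5. So 5^{29} ≡ 5^{5} ≡ 3 mod 7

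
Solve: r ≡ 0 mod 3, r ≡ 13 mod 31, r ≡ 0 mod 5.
M = 3 × 31 × 5 = 465. M₁ = 155, y₁ ≡ 2 mod 3. M₂ = 15, y₂ ≡ 29 mod 31. M₃ = 93, y₃ ≡ 2 mod 5. r = 0×155×2 + 13×15×29 + 0×93×2 ≡ 75 mod 465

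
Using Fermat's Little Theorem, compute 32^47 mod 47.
By Fermat: 32^{46} ≡ 1 (mod 47). So 32^{47} = 32^{46} · 32^{1} ≡ 32^{1} ≡ 32 (mod 47)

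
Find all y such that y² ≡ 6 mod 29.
The square roots of 6 mod 29 are 8 and 21. Verify: 8² = 64 ≡ 6 mod 29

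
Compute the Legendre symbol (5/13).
(5/13) = 5^{6} mod 13 = -1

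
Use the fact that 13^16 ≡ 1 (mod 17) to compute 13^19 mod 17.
By Fermat: 13^{16} ≡ 1 (mod 17). So 13^{19} = 13^{16} · 13^{3} ≡ 13^{3} ≡ 4 (mod 17)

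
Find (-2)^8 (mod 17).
By repeated squaring (mod 17): (-2)^{1}≡15, (-2)^{2}≡4, (-2)^{4}≡16, (-2)^{8}≡1. So (-2)^{8} ≡ 1 (mod 17)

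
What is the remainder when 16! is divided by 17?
By Wilson's theorem, (16)! ≡ -1 ≡ 16 (mod 17)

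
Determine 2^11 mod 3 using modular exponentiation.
Using Fermat: 2^{2} ≡ 1 (mod 3). 11 ≡ 1 (mod 2). So 2^{11} ≡ 2^{1} ≡ 2 (mod 3)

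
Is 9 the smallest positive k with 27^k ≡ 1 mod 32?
Powers of 27 mod 32: 27^1≡27, 27^2≡25, 27^3≡3, 27^4≡17, 27^5≡11, 27^6≡9, 27^7≡19, 27^8≡1. Already 27^8≡1, so the order is 8 < 9. No, the actual order is 8.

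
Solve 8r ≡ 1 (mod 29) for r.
Since 29 is prime, by Fermat 8^(-1) ≡ 8^{27} ≡ 11 (mod 29). Verify: 8 × 11 = 88 ≡ 1 (mod 29)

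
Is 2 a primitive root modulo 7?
2^{3} ≡ 1 (mod 7) and 3 < 6, so ord_7(2) = 3 ≠ 6 and 2 is not a primitive root.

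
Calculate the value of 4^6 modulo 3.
Using Fermat: 4^{2} ≡ 1 (mod 3). 6 ≡ 0 (mod 2). So 4^{6} ≡ 4^{0} ≡ 1 (mod 3)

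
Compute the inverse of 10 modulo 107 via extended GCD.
Extended GCD: 10(-32) + 107(3) = 1. So 10^(-1) ≡ -32 ≡ 75 mod 107. Verify: 10 × 75 = 750 ≡ 1 mod 107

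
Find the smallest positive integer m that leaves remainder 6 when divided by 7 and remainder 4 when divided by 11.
M = 7 × 11 = 77. M₁ = 11, y₁ ≡ 2 mod 7. M₂ = 7, y₂ ≡ 8 mod 11. m = 6×11×2 + 4×7×8 ≡ 48 mod 77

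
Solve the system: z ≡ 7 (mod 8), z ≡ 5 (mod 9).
M = 8 × 9 = 72. M₁ = 9, y₁ ≡ 1 (mod 8). M₂ = 8, y₂ ≡ 8 (mod 9). z = 7×9×1 + 5×8×8 ≡ 23 (mod 72)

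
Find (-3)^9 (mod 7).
Using Fermat: (-3)^{6} ≡ 1 (mod 7). 9 ≡ 3 (mod 6). So (-3)^{9} ≡ (-3)^{3} ≡ 1 (mod 7)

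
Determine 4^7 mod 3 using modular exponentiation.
Using Fermat: 4^{2} ≡ 1 (mod 3). 7 ≡ 1 (mod 2). So 4^{7} ≡ 4^{1} ≡ 1 (mod 3)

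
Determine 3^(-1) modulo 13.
Since 13 is prime, by Fermat 3^(-1) ≡ 3^{11} ≡ 9 (mod 13). Verify: 3 × 9 = 27 ≡ 1 (mod 13)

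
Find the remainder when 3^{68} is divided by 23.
By Fermat: 3^{22} ≡ 1 mod 23. 68 = 3×22 + 2. So 3^{68} ≡ 3^{2} ≡ 9 mod 23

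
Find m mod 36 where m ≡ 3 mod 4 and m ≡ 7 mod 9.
M = 4 × 9 = 36. M₁ = 9, y₁ ≡ 1 mod 4. M₂ = 4, y₂ ≡ 7 mod 9. m = 3×9×1 + 7×4×7 ≡ 7 mod 36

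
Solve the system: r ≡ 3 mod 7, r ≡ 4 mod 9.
M = 7 × 9 = 63. M₁ = 9, y₁ ≡ 4 mod 7. M₂ = 7, y₂ ≡ 4 mod 9. r = 3×9×4 + 4×7×4 ≡ 31 mod 63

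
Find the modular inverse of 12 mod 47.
Since 47 is prime, by Fermat 12^(-1) ≡ 12^{45} ≡ 4 (mod 47). Verify: 12 × 4 = 48 ≡ 1 (mod 47)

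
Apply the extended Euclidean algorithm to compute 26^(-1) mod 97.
Extended GCD: 26(-41) + 97(11) = 1. So 26^(-1) ≡ -41 ≡ 56 (mod 97). Verify: 26 × 56 = 1456 ≡ 1 (mod 97)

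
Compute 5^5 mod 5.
By repeated squaring mod 5: 5^{1}≡0, 5^{2}≡0, 5^{4}≡0. Then 5^{5} = 5^{4+1} ≡ 0 × 0 ≡ 0 mod 5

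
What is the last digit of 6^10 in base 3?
By repeated squaring (mod 3): 6^{1}≡0, 6^{2}≡0, 6^{4}≡0, 6^{8}≡0. Then 6^{10} = 6^{8+2} ≡ 0 × 0 ≡ 0 (mod 3)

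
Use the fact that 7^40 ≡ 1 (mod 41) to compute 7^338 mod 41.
By Fermat: 7^{40} ≡ 1 (mod 41). 338 ≡ 18 (mod 40). So 7^{338} ≡ 7^{18} ≡ 5 (mod 41)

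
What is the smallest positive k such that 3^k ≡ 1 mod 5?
Powers of 3 mod 5: 3^1≡3, 3^2≡4, 3^3≡2, 3^4≡1. ord_5(3) = 4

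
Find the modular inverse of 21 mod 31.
Since 31 is prime, by Fermat 21^(-1) ≡ 21^{29} ≡ 3 mod 31. Verify: 21 × 3 = 63 ≡ 1 mod 31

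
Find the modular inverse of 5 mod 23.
Since 23 is prime, by Fermat 5^(-1) ≡ 5^{21} ≡ 14 (mod 23). Verify: 5 × 14 = 70 ≡ 1 (mod 23)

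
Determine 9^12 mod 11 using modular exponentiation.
Using Fermat: 9^{10} ≡ 1 (mod 11). 12 ≡ 2 (mod 10). So 9^{12} ≡ 9^{2} ≡ 4 (mod 11)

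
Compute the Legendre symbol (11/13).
(11/13) = 11^{6} mod 13 = -1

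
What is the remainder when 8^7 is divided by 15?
By repeated squaring mod 15: 8^{1}≡8, 8^{2}≡4, 8^{4}≡1. Then 8^{7} = 8^{4+2+1} ≡ 1 × 4 × 8 ≡ 2 mod 15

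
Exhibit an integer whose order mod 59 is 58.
2 has order 58 mod 59 since 2^{58} ≡ 1 mod 59 and no smaller power works.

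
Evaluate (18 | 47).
(18/47) = 18^{23} mod 47 = 1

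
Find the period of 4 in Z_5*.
Powers of 4 mod 5: 4^1≡4, 4^2≡1. ord_5(4) = 2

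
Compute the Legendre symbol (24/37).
(24/37) = 24^{18} mod 37 = -1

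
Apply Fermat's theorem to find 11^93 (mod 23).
By Fermat: 11^{22} ≡ 1 (mod 23). 93 = 4×22 + 5. So 11^{93} ≡ 11^{5} ≡ 5 (mod 23)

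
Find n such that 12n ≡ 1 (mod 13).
Since 13 is prime, by Fermat 12^(-1) ≡ 12^{11} ≡ 12 (mod 13). Verify: 12 × 12 = 144 ≡ 1 (mod 13)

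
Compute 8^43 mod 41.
Using Fermat: 8^{40} ≡ 1 (mod 41). 43 ≡ 3 (mod 40). So 8^{43} ≡ 8^{3} ≡ 20 (mod 41)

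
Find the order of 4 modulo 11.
Powers of 4 mod 11: 4^1≡4, 4^2≡5, 4^3≡9, 4^4≡3, 4^5≡1. So the order of 4 is 5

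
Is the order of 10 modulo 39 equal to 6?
Powers of 10 mod 39: 10^1≡10, 10^2≡22, 10^3≡25, 10^4≡16, 10^5≡4, 10^6≡1. First k with 10^k≡1 is k=6. Yes, ord_39(10) = 6.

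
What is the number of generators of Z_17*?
There are φ(17-1) = φ(16) = 8 primitive roots modulo 17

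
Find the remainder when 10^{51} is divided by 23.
By Fermat: 10^{22} ≡ 1 mod 23. 51 = 2×22 + 7. So 10^{51} ≡ 10^{7} ≡ 14 mod 23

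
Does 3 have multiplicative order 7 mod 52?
Powers of 3 mod 52: 3^1≡3, 3^2≡9, 3^3≡27, 3^4≡29, 3^5≡35, 3^6≡1. Already 3^6≡1, so the order is 6 < 7. No, the actual order is 6.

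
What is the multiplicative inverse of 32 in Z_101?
Since 101 is prime, by Fermat 32^(-1) ≡ 32^{99} ≡ 60 (mod 101). Verify: 32 × 60 = 1920 ≡ 1 (mod 101)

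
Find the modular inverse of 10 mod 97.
Since 97 is prime, by Fermat 10^(-1) ≡ 10^{95} ≡ 68 mod 97. Verify: 10 × 68 = 680 ≡ 1 mod 97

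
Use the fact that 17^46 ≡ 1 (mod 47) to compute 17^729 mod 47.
By Fermat: 17^{46} ≡ 1 (mod 47). 729 ≡ 39 (mod 46). So 17^{729} ≡ 17^{39} ≡ 16 (mod 47)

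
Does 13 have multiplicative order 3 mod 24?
Powers of 13 mod 24: 13^1≡13, 13^2≡1. Already 13^2≡1, so the order is 2 < 3. No, the actual order is 2.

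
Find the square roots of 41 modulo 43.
The square roots of 41 mod 43 are 16 and 27. Verify: 16² = 256 ≡ 41 mod 43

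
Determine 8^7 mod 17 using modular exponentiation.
By repeated squaring (mod 17): 8^{1}≡8, 8^{2}≡13, 8^{4}≡16. Then 8^{7} = 8^{4+2+1} ≡ 16 × 13 × 8 ≡ 15 (mod 17)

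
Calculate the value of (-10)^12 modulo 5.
By repeated squaring (mod 5): (-10)^{1}≡0, (-10)^{2}≡0, (-10)^{4}≡0, (-10)^{8}≡0. Then (-10)^{12} = (-10)^{8+4} ≡ 0 × 0 ≡ 0 (mod 5)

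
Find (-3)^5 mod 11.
By repeated squaring mod 11: (-3)^{1}≡8, (-3)^{2}≡9, (-3)^{4}≡4. Then (-3)^{5} = (-3)^{4+1} ≡ 4 × 8 ≡ 10 mod 11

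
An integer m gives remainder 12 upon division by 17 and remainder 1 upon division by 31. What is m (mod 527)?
M = 17 × 31 = 527. M₁ = 31, y₁ ≡ 11 (mod 17). M₂ = 17, y₂ ≡ 11 (mod 31). m = 12×31×11 + 1×17×11 ≡ 63 (mod 527)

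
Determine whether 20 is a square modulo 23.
By Euler's criterion: 20^{11} ≡ 22 (mod 23). Since this equals -1 (≡ 22), 20 is not a QR.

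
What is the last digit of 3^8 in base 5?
Using Fermat: 3^{4} ≡ 1 (mod 5). 8 ≡ 0 (mod 4). So 3^{8} ≡ 3^{0} ≡ 1 (mod 5)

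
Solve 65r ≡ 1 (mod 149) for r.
Since 149 is prime, by Fermat 65^(-1) ≡ 65^{147} ≡ 94 (mod 149). Verify: 65 × 94 = 6110 ≡ 1 (mod 149)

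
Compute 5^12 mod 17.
By repeated squaring (mod 17): 5^{1}≡5, 5^{2}≡8, 5^{4}≡13, 5^{8}≡16. Then 5^{12} = 5^{8+4} ≡ 16 × 13 ≡ 4 (mod 17)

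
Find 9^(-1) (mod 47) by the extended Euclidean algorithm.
Extended GCD: 9(21) + 47(-4) = 1. So 9^(-1) ≡ 21 (mod 47). Verify: 9 × 21 = 189 ≡ 1 (mod 47)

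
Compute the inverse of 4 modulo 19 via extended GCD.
Extended GCD: 4(5) + 19(-1) = 1. So 4^(-1) ≡ 5 mod 19. Verify: 4 × 5 = 20 ≡ 1 mod 19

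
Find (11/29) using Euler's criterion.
(11/29) = 11^{14} mod 29 = -1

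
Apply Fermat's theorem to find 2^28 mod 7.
By Fermat: 2^{6} ≡ 1 mod 7. 28 = 4×6 + 4. So 2^{28} ≡ 2^{4} ≡ 2 mod 7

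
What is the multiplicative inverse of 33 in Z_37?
Since 37 is prime, by Fermat 33^(-1) ≡ 33^{35} ≡ 9 (mod 37). Verify: 33 × 9 = 297 ≡ 1 (mod 37)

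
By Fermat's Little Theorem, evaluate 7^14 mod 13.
By Fermat: 7^{12} ≡ 1 mod 13. So 7^{14} = 7^{12} · 7^{2} ≡ 7^{2} ≡ 10 mod 13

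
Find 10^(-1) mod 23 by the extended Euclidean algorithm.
Extended GCD: 10(7) + 23(-3) = 1. So 10^(-1) ≡ 7 mod 23. Verify: 10 × 7 = 70 ≡ 1 mod 23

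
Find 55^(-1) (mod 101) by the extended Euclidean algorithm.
Extended GCD: 55(-11) + 101(6) = 1. So 55^(-1) ≡ -11 ≡ 90 (mod 101). Verify: 55 × 90 = 4950 ≡ 1 (mod 101)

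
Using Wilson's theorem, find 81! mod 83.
(82)! = (81)! × (82) ≡ -1 (mod 83). So (81)! ≡ -1 × (82)^(-1) ≡ (-1)×(-1) = 1 (mod 83)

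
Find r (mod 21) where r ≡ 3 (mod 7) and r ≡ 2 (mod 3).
M = 7 × 3 = 21. M₁ = 3, y₁ ≡ 5 (mod 7). M₂ = 7, y₂ ≡ 1 (mod 3). r = 3×3×5 + 2×7×1 ≡ 17 (mod 21)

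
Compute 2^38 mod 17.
Using Fermat: 2^{16} ≡ 1 (mod 17). 38 ≡ 6 (mod 16). So 2^{38} ≡ 2^{6} ≡ 13 (mod 17)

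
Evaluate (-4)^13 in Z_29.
By repeated squaring mod 29: (-4)^{1}≡25, (-4)^{2}≡16, (-4)^{4}≡24, (-4)^{8}≡25. Then (-4)^{13} = (-4)^{8+4+1} ≡ 25 × 24 × 25 ≡ 7 mod 29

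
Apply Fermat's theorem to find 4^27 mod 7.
By Fermat: 4^{6} ≡ 1 mod 7. 27 = 4×6 + 3. So 4^{27} ≡ 4^{3} ≡ 1 mod 7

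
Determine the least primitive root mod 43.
g = 3. For each prime q|42: 3^{21}≡42, 3^{14}≡36, 3^{6}≡41, none ≡ 1, so ord_43(3) = 42 and 3 is a primitive root.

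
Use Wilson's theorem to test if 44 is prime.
(43)! mod 44 = 0. Since 0 ≢ -1 mod 44, 44 is not prime.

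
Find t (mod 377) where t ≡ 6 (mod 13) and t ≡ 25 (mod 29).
M = 13 × 29 = 377. M₁ = 29, y₁ ≡ 9 (mod 13). M₂ = 13, y₂ ≡ 9 (mod 29). t = 6×29×9 + 25×13×9 ≡ 344 (mod 377)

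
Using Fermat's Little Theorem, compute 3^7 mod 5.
By Fermat: 3^{4} ≡ 1 mod 5. So 3^{7} = 3^{4} · 3^{3} ≡ 3^{3} ≡ 2 mod 5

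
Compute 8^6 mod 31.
By repeated squaring (mod 31): 8^{1}≡8, 8^{2}≡2, 8^{4}≡4. Then 8^{6} = 8^{4+2} ≡ 4 × 2 ≡ 8 (mod 31)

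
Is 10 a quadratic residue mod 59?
By Euler's criterion: 10^{29} ≡ 58 (mod 59). Since this equals -1 (≡ 58), 10 is not a QR.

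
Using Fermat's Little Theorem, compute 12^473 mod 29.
By Fermat: 12^{28} ≡ 1 (mod 29). 473 ≡ 25 (mod 28). So 12^{473} ≡ 12^{25} ≡ 12 (mod 29)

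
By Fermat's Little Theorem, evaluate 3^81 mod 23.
By Fermat: 3^{22} ≡ 1 (mod 23). 81 = 3×22 + 15. So 3^{81} ≡ 3^{15} ≡ 12 (mod 23)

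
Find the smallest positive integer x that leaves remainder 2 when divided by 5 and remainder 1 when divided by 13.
M = 5 × 13 = 65. M₁ = 13, y₁ ≡ 2 (mod 5). M₂ = 5, y₂ ≡ 8 (mod 13). x = 2×13×2 + 1×5×8 ≡ 27 (mod 65)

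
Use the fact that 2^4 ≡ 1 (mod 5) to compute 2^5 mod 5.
By Fermat: 2^{4} ≡ 1 (mod 5). So 2^{5} = 2^{4} · 2^{1} ≡ 2^{1} ≡ 2 (mod 5)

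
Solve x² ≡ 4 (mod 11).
The square roots of 4 mod 11 are 9 and 2. Verify: 9² = 81 ≡ 4 (mod 11)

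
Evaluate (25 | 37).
(25/37) = 25^{18} mod 37 = 1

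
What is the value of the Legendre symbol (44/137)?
(44/137) = 44^{68} mod 137 = 1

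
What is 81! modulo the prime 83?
(82)! = (81)! × (82) ≡ -1 mod 83. So (81)! ≡ -1 × (82)^(-1) ≡ (-1)×(-1) = 1 mod 83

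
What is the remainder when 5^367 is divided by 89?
Using Fermat: 5^{88} ≡ 1 mod 89. 367 ≡ 15 mod 88. So 5^{367} ≡ 5^{15} ≡ 21 mod 89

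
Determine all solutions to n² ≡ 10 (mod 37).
The square roots of 10 mod 37 are 26 and 11. Verify: 26² = 676 ≡ 10 (mod 37)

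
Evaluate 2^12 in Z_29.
By repeated squaring (mod 29): 2^{1}≡2, 2^{2}≡4, 2^{4}≡16, 2^{8}≡24. Then 2^{12} = 2^{8+4} ≡ 24 × 16 ≡ 7 (mod 29)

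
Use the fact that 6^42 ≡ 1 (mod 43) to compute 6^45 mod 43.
By Fermat: 6^{42} ≡ 1 (mod 43). So 6^{45} = 6^{42} · 6^{3} ≡ 6^{3} ≡ 1 (mod 43)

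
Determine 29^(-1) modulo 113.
Since 113 is prime, by Fermat 29^(-1) ≡ 29^{111} ≡ 39 mod 113. Verify: 29 × 39 = 1131 ≡ 1 mod 113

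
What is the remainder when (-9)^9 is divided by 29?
By repeated squaring (mod 29): (-9)^{1}≡20, (-9)^{2}≡23, (-9)^{4}≡7, (-9)^{8}≡20. Then (-9)^{9} = (-9)^{8+1} ≡ 20 × 20 ≡ 23 (mod 29)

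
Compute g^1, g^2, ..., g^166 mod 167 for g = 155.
155^1, 155^2, ..., 155^{166} mod 167: [155, 144, 109, 28, 165, 24, 46, 116, 111, 4, 119, 75, 102, 112, 159, 96, 17, 130, 110, 16, 142, 133, 74, 114, 135, 50, 68, 19, 106, 64, 67, 31, 129, 122, 39, 33, 105, 76, 90, 89, 101, 124, 15, 154, 156, 132, 86, 137, 26, 22, 70, 162, 60, 115, 123, 27, 10, 47, 104, 88, 113, 147, 73, 126, 158, 108, 40, 21, 82, 18, 118, 87, 125, 3, 131, 98, 160, 84, 161, 72, 138, 14, 166, 12, 23, 58, 139, 2, 143, 121, 51, 56, 163, 48, 92, 65, 55, 8, 71, 150, 37, 57, 151, 25, 34, 93, 53, 32, 117, 99, 148, 61, 103, 100, 136, 38, 45, 128, 134, 62, 91, 77, 78, 66, 43, 152, 13, 11, 35, 81, 30, 141, 145, 97, 5, 107, 52, 44, 140, 157, 120, 63, 79, 54, 20, 94, 41, 9, 59, 127, 146, 85, 149, 49, 80, 42, 164, 36, 69, 7, 83, 6, 95, 29, 153, 1]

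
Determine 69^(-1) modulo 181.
Since 181 is prime, by Fermat 69^(-1) ≡ 69^{179} ≡ 21 (mod 181). Verify: 69 × 21 = 1449 ≡ 1 (mod 181)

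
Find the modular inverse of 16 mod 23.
Since 23 is prime, by Fermat 16^(-1) ≡ 16^{21} ≡ 13 (mod 23). Verify: 16 × 13 = 208 ≡ 1 (mod 23)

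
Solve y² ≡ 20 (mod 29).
The square roots of 20 mod 29 are 7 and 22. Verify: 7² = 49 ≡ 20 (mod 29)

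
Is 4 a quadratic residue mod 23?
By Euler's criterion: 4^{11} ≡ 1 (mod 23). Since this equals 1, 4 is a QR.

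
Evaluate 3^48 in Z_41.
Using Fermat: 3^{40} ≡ 1 mod 41. 48 ≡ 8 mod 40. So 3^{48} ≡ 3^{8} ≡ 1 mod 41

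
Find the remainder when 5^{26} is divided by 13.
By Fermat: 5^{12} ≡ 1 mod 13. 26 = 2×12 + 2. So 5^{26} ≡ 5^{2} ≡ 12 mod 13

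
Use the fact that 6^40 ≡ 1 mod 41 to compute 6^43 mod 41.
By Fermat: 6^{40} ≡ 1 mod 41. So 6^{43} = 6^{40} · 6^{3} ≡ 6^{3} ≡ 11 mod 41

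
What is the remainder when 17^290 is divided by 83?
Using Fermat: 17^{82} ≡ 1 mod 83. 290 ≡ 44 mod 82. So 17^{290} ≡ 17^{44} ≡ 16 mod 83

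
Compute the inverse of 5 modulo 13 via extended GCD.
Extended GCD: 5(-5) + 13(2) = 1. So 5^(-1) ≡ -5 ≡ 8 (mod 13). Verify: 5 × 8 = 40 ≡ 1 (mod 13)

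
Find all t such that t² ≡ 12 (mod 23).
The square roots of 12 mod 23 are 9 and 14. Verify: 9² = 81 ≡ 12 (mod 23)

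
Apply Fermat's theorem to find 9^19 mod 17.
By Fermat: 9^{16} ≡ 1 mod 17. So 9^{19} = 9^{16} · 9^{3} ≡ 9^{3} ≡ 15 mod 17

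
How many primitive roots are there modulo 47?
Number of primitive roots mod 47 = φ(p-1) = φ(46) = 22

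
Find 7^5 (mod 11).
By repeated squaring (mod 11): 7^{1}≡7, 7^{2}≡5, 7^{4}≡3. Then 7^{5} = 7^{4+1} ≡ 3 × 7 ≡ 10 (mod 11)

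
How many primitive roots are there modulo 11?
Number of primitive roots mod 11 = φ(p-1) = φ(10) = 4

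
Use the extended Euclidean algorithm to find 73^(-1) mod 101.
Extended GCD: 73(18) + 101(-13) = 1. So 73^(-1) ≡ 18 (mod 101). Verify: 73 × 18 = 1314 ≡ 1 (mod 101)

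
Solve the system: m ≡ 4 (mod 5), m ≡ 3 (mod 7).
M = 5 × 7 = 35. M₁ = 7, y₁ ≡ 3 (mod 5). M₂ = 5, y₂ ≡ 3 (mod 7). m = 4×7×3 + 3×5×3 ≡ 24 (mod 35)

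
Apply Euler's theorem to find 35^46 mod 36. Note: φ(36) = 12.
By Euler: 35^{12} ≡ 1 mod 36 since gcd(35, 36) = 1. 46 = 3×12 + 10. So 35^{46} ≡ 35^{10} ≡ 1 mod 36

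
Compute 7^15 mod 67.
By repeated squaring (mod 67): 7^{1}≡7, 7^{2}≡49, 7^{4}≡56, 7^{8}≡54. Then 7^{15} = 7^{8+4+2+1} ≡ 54 × 56 × 49 × 7 ≡ 5 (mod 67)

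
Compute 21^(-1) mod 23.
Since 23 is prime, by Fermat 21^(-1) ≡ 21^{21} ≡ 11 mod 23. Verify: 21 × 11 = 231 ≡ 1 mod 23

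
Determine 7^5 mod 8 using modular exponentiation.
By repeated squaring (mod 8): 7^{1}≡7, 7^{2}≡1, 7^{4}≡1. Then 7^{5} = 7^{4+1} ≡ 1 × 7 ≡ 7 (mod 8)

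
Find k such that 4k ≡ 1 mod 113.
Since 113 is prime, by Fermat 4^(-1) ≡ 4^{111} ≡ 85 mod 113. Verify: 4 × 85 = 340 ≡ 1 mod 113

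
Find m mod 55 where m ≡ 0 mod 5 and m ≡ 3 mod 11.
M = 5 × 11 = 55. M₁ = 11, y₁ ≡ 1 mod 5. M₂ = 5, y₂ ≡ 9 mod 11. m = 0×11×1 + 3×5×9 ≡ 25 mod 55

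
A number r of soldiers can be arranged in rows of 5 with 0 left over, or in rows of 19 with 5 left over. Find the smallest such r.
M = 5 × 19 = 95. M₁ = 19, y₁ ≡ 4 mod 5. M₂ = 5, y₂ ≡ 4 mod 19. r = 0×19×4 + 5×5×4 ≡ 5 mod 95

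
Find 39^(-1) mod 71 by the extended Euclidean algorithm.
Extended GCD: 39(-20) + 71(11) = 1. So 39^(-1) ≡ -20 ≡ 51 mod 71. Verify: 39 × 51 = 1989 ≡ 1 mod 71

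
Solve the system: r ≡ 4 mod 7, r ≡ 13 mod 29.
M = 7 × 29 = 203. M₁ = 29, y₁ ≡ 1 mod 7. M₂ = 7, y₂ ≡ 25 mod 29. r = 4×29×1 + 13×7×25 ≡ 158 mod 203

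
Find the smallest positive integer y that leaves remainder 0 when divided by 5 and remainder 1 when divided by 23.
M = 5 × 23 = 115. M₁ = 23, y₁ ≡ 2 (mod 5). M₂ = 5, y₂ ≡ 14 (mod 23). y = 0×23×2 + 1×5×14 ≡ 70 (mod 115)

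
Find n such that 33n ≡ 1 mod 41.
Since 41 is prime, by Fermat 33^(-1) ≡ 33^{39} ≡ 5 mod 41. Verify: 33 × 5 = 165 ≡ 1 mod 41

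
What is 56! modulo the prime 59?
(58)! = (56)! × (57) × (58) ≡ -1 (mod 59). So (56)! ≡ -1 × [(58)(57)]^(-1) ≡ 29 (mod 59)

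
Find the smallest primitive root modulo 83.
g = 2. Powers: [2, 4, 8, 16, 32, 64, ...] generates all 82 non-zero residues.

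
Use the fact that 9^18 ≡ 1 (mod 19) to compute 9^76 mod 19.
By Fermat: 9^{18} ≡ 1 (mod 19). 76 = 4×18 + 4. So 9^{76} ≡ 9^{4} ≡ 6 (mod 19)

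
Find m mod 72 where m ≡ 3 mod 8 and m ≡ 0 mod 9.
M = 8 × 9 = 72. M₁ = 9, y₁ ≡ 1 mod 8. M₂ = 8, y₂ ≡ 8 mod 9. m = 3×9×1 + 0×8×8 ≡ 27 mod 72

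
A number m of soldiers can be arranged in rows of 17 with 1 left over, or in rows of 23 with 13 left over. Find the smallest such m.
M = 17 × 23 = 391. M₁ = 23, y₁ ≡ 3 mod 17. M₂ = 17, y₂ ≡ 19 mod 23. m = 1×23×3 + 13×17×19 ≡ 358 mod 391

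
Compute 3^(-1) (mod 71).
Since 71 is prime, by Fermat 3^(-1) ≡ 3^{69} ≡ 24 (mod 71). Verify: 3 × 24 = 72 ≡ 1 (mod 71)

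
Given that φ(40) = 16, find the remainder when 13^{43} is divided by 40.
By Euler: 13^{16} ≡ 1 (mod 40) since gcd(13, 40) = 1. 43 = 2×16 + 11. So 13^{43} ≡ 13^{11} ≡ 37 (mod 40)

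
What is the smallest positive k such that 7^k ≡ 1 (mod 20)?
Powers of 7 mod 20: 7^1≡7, 7^2≡9, 7^3≡3, 7^4≡1. So the order of 7 is 4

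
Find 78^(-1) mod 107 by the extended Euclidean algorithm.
Extended GCD: 78(-48) + 107(35) = 1. So 78^(-1) ≡ -48 ≡ 59 mod 107. Verify: 78 × 59 = 4602 ≡ 1 mod 107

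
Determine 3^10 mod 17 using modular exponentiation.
By repeated squaring (mod 17): 3^{1}≡3, 3^{2}≡9, 3^{4}≡13, 3^{8}≡16. Then 3^{10} = 3^{8+2} ≡ 16 × 9 ≡ 8 (mod 17)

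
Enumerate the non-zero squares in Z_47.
Quadratic residues modulo 47: {1, 2, 3, 4, 6, 7, 8, 9, 12, 14, 16, 17, 18, 21, 24, 25, 27, 28, 32, 34, 36, 37, 42}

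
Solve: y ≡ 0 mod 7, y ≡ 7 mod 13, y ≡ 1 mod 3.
M = 7 × 13 × 3 = 273. M₁ = 39, y₁ ≡ 2 mod 7. M₂ = 21, y₂ ≡ 5 mod 13. M₃ = 91, y₃ ≡ 1 mod 3. y = 0×39×2 + 7×21×5 + 1×91×1 ≡ 7 mod 273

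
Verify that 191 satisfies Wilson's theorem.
(190)! mod 191 = 190. Since this equals -1 (mod 191), Wilson confirms 191 is prime.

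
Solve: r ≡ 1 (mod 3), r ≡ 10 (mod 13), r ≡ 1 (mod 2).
M = 3 × 13 × 2 = 78. M₁ = 26, y₁ ≡ 2 (mod 3). M₂ = 6, y₂ ≡ 11 (mod 13). M₃ = 39, y₃ ≡ 1 (mod 2). r = 1×26×2 + 10×6×11 + 1×39×1 ≡ 49 (mod 78)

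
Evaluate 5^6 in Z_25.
By repeated squaring mod 25: 5^{1}≡5, 5^{2}≡0, 5^{4}≡0. Then 5^{6} = 5^{4+2} ≡ 0 × 0 ≡ 0 mod 25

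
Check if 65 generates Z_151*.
65^{50} ≡ 1 (mod 151) and 50 < 150, so ord_151(65) = 50 ≠ 150 and 65 is not a primitive root.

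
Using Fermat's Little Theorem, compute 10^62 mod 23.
By Fermat: 10^{22} ≡ 1 (mod 23). 62 = 2×22 + 18. So 10^{62} ≡ 10^{18} ≡ 9 (mod 23)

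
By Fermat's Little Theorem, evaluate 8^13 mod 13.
By Fermat: 8^{12} ≡ 1 (mod 13). So 8^{13} = 8^{12} · 8^{1} ≡ 8^{1} ≡ 8 (mod 13)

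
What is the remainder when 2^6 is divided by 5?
Using Fermat: 2^{4} ≡ 1 (mod 5). 6 ≡ 2 (mod 4). So 2^{6} ≡ 2^{2} ≡ 4 (mod 5)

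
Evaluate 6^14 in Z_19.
By repeated squaring (mod 19): 6^{1}≡6, 6^{2}≡17, 6^{4}≡4, 6^{8}≡16. Then 6^{14} = 6^{8+4+2} ≡ 16 × 4 × 17 ≡ 5 (mod 19)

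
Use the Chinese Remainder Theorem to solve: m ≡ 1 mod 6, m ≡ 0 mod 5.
M = 6 × 5 = 30. M₁ = 5, y₁ ≡ 5 mod 6. M₂ = 6, y₂ ≡ 1 mod 5. m = 1×5×5 + 0×6×1 ≡ 25 mod 30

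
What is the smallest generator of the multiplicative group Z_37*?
g = 2. For each prime q|36: 2^{18}≡36, 2^{12}≡26, none ≡ 1, so ord_37(2) = 36 and 2 is a primitive root.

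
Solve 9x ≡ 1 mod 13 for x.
Since 13 is prime, by Fermat 9^(-1) ≡ 9^{11} ≡ 3 mod 13. Verify: 9 × 3 = 27 ≡ 1 mod 13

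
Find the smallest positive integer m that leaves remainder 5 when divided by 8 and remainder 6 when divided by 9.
M = 8 × 9 = 72. M₁ = 9, y₁ ≡ 1 (mod 8). M₂ = 8, y₂ ≡ 8 (mod 9). m = 5×9×1 + 6×8×8 ≡ 69 (mod 72)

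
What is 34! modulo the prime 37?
(36)! = (34)! × (35) × (36) ≡ -1 (mod 37). So (34)! ≡ -1 × [(36)(35)]^(-1) ≡ 18 (mod 37)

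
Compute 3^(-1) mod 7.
Since 7 is prime, by Fermat 3^(-1) ≡ 3^{5} ≡ 5 mod 7. Verify: 3 × 5 = 15 ≡ 1 mod 7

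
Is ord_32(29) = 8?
Powers of 29 mod 32: 29^1≡29, 29^2≡9, 29^3≡5, 29^4≡17, 29^5≡13, 29^6≡25, 29^7≡21, 29^8≡1. First k with 29^k≡1 is k=8. Yes, ord_32(29) = 8.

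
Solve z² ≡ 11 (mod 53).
The square roots of 11 mod 53 are 8 and 45. Verify: 8² = 64 ≡ 11 (mod 53)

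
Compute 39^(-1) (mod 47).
Since 47 is prime, by Fermat 39^(-1) ≡ 39^{45} ≡ 41 (mod 47). Verify: 39 × 41 = 1599 ≡ 1 (mod 47)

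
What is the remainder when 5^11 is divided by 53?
By repeated squaring (mod 53): 5^{1}≡5, 5^{2}≡25, 5^{4}≡42, 5^{8}≡15. Then 5^{11} = 5^{8+2+1} ≡ 15 × 25 × 5 ≡ 20 (mod 53)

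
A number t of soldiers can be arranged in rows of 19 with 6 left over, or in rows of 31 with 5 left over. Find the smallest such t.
M = 19 × 31 = 589. M₁ = 31, y₁ ≡ 8 (mod 19). M₂ = 19, y₂ ≡ 18 (mod 31). t = 6×31×8 + 5×19×18 ≡ 253 (mod 589)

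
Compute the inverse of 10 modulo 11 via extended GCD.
Extended GCD: 10(-1) + 11(1) = 1. So 10^(-1) ≡ -1 ≡ 10 mod 11. Verify: 10 × 10 = 100 ≡ 1 mod 11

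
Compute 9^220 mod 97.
Using Fermat: 9^{96} ≡ 1 mod 97. 220 ≡ 28 mod 96. So 9^{220} ≡ 9^{28} ≡ 62 mod 97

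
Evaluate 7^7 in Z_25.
By repeated squaring mod 25: 7^{1}≡7, 7^{2}≡24, 7^{4}≡1. Then 7^{7} = 7^{4+2+1} ≡ 1 × 24 × 7 ≡ 18 mod 25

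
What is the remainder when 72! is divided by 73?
By Wilson's theorem, (72)! ≡ -1 ≡ 72 (mod 73)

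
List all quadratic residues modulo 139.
QRs mod 139: {1, 4, 5, 6, 7, 9, 11, 13, 16, 20, 24, 25, 28, 29, 30, 31, 34, 35, 36, 37, 38, 41, 42, 44, 45, 46, 47, 49, 51, 52, 54, 55, 57, 63, 64, 65, 66, 67, 69, 71, 77, 78, 79, 80, 81, 83, 86, 89, 91, 96, 99, 100, 106, 107, 112, 113, 116, 117, 118, 120, 121, 122, 124, 125, 127, 129, 131, 136, 137}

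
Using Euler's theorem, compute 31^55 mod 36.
By Euler: 31^{12} ≡ 1 mod 36 since gcd(31, 36) = 1. 55 = 4×12 + 7. So 31^{55} ≡ 31^{7} ≡ 31 mod 36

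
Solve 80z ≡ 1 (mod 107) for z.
Since 107 is prime, by Fermat 80^(-1) ≡ 80^{105} ≡ 103 (mod 107). Verify: 80 × 103 = 8240 ≡ 1 (mod 107)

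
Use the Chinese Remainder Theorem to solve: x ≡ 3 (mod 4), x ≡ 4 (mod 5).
M = 4 × 5 = 20. M₁ = 5, y₁ ≡ 1 (mod 4). M₂ = 4, y₂ ≡ 4 (mod 5). x = 3×5×1 + 4×4×4 ≡ 19 (mod 20)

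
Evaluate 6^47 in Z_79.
By repeated squaring mod 79: 6^{1}≡6, 6^{2}≡36, 6^{4}≡32, 6^{8}≡76, 6^{16}≡9, 6^{32}≡2. Then 6^{47} = 6^{32+8+4+2+1} ≡ 2 × 76 × 32 × 36 × 6 ≡ 3 mod 79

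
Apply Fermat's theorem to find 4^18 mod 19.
By Fermat's Little Theorem, 4^{18} ≡ 1 mod 19 since 19 is prime and gcd(4, 19) = 1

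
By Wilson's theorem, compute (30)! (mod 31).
By Wilson's theorem, (30)! ≡ -1 ≡ 30 (mod 31)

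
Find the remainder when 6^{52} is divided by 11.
By Fermat: 6^{10} ≡ 1 (mod 11). 52 = 5×10 + 2. So 6^{52} ≡ 6^{2} ≡ 3 (mod 11)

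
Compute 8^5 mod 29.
By repeated squaring mod 29: 8^{1}≡8, 8^{2}≡6, 8^{4}≡7. Then 8^{5} = 8^{4+1} ≡ 7 × 8 ≡ 27 mod 29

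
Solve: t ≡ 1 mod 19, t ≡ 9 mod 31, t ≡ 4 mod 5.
M = 19 × 31 × 5 = 2945. M₁ = 155, y₁ ≡ 13 mod 19. M₂ = 95, y₂ ≡ 16 mod 31. M₃ = 589, y₃ ≡ 4 mod 5. t = 1×155×13 + 9×95×16 + 4×589×4 ≡ 1559 mod 2945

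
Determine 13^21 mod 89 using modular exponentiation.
By repeated squaring mod 89: 13^{1}≡13, 13^{2}≡80, 13^{4}≡81, 13^{8}≡64, 13^{16}≡2. Then 13^{21} = 13^{16+4+1} ≡ 2 × 81 × 13 ≡ 59 mod 89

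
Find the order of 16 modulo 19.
Powers of 16 mod 19: 16^1≡16, 16^2≡9, 16^3≡11, 16^4≡5, 16^5≡4, 16^6≡7, 16^7≡17, 16^8≡6, 16^9≡1. Order = 9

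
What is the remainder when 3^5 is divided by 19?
By repeated squaring mod 19: 3^{1}≡3, 3^{2}≡9, 3^{4}≡5. Then 3^{5} = 3^{4+1} ≡ 5 × 3 ≡ 15 mod 19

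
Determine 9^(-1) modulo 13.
Since 13 is prime, by Fermat 9^(-1) ≡ 9^{11} ≡ 3 mod 13. Verify: 9 × 3 = 27 ≡ 1 mod 13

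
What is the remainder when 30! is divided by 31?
By Wilson's theorem, (30)! ≡ -1 ≡ 30 (mod 31)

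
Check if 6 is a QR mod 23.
By Euler's criterion: 6^{11} ≡ 1 (mod 23). Since this equals 1, 6 is a QR.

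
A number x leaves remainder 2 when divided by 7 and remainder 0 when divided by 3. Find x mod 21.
M = 7 × 3 = 21. M₁ = 3, y₁ ≡ 5 mod 7. M₂ = 7, y₂ ≡ 1 mod 3. x = 2×3×5 + 0×7×1 ≡ 9 mod 21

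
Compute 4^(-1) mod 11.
Since 11 is prime, by Fermat 4^(-1) ≡ 4^{9} ≡ 3 mod 11. Verify: 4 × 3 = 12 ≡ 1 mod 11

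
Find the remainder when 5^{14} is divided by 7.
By Fermat: 5^{6} ≡ 1 mod 7. 14 = 2×6 + 2. So 5^{14} ≡ 5^{2} ≡ 4 mod 7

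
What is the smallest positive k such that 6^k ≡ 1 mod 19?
Powers of 6 mod 19: 6^1≡6, 6^2≡17, 6^3≡7, 6^4≡4, 6^5≡5, 6^6≡11, 6^7≡9, 6^8≡16, 6^9≡1. So the order of 6 is 9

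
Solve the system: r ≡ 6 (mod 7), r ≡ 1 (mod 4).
M = 7 × 4 = 28. M₁ = 4, y₁ ≡ 2 (mod 7). M₂ = 7, y₂ ≡ 3 (mod 4). r = 6×4×2 + 1×7×3 ≡ 13 (mod 28)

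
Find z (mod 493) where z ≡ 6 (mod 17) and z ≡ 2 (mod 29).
M = 17 × 29 = 493. M₁ = 29, y₁ ≡ 10 (mod 17). M₂ = 17, y₂ ≡ 12 (mod 29). z = 6×29×10 + 2×17×12 ≡ 176 (mod 493)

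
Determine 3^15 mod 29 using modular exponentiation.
By repeated squaring mod 29: 3^{1}≡3, 3^{2}≡9, 3^{4}≡23, 3^{8}≡7. Then 3^{15} = 3^{8+4+2+1} ≡ 7 × 23 × 9 × 3 ≡ 26 mod 29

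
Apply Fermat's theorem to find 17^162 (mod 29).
By Fermat: 17^{28} ≡ 1 (mod 29). 162 = 5×28 + 22. So 17^{162} ≡ 17^{22} ≡ 28 (mod 29)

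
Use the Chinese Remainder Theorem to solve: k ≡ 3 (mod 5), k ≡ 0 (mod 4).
M = 5 × 4 = 20. M₁ = 4, y₁ ≡ 4 (mod 5). M₂ = 5, y₂ ≡ 1 (mod 4). k = 3×4×4 + 0×5×1 ≡ 8 (mod 20)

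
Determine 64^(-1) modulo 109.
Since 109 is prime, by Fermat 64^(-1) ≡ 64^{107} ≡ 46 mod 109. Verify: 64 × 46 = 2944 ≡ 1 mod 109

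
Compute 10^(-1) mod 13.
Since 13 is prime, by Fermat 10^(-1) ≡ 10^{11} ≡ 4 mod 13. Verify: 10 × 4 = 40 ≡ 1 mod 13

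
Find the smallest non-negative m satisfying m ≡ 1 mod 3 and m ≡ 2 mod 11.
M = 3 × 11 = 33. M₁ = 11, y₁ ≡ 2 mod 3. M₂ = 3, y₂ ≡ 4 mod 11. m = 1×11×2 + 2×3×4 ≡ 13 mod 33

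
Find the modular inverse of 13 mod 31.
Since 31 is prime, by Fermat 13^(-1) ≡ 13^{29} ≡ 12 mod 31. Verify: 13 × 12 = 156 ≡ 1 mod 31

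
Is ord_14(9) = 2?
Powers of 9 mod 14: 9^1≡9, 9^2≡11, 9^3≡1. 9^2≡11≢1, so ord ≠ 2. No, the actual order is 3.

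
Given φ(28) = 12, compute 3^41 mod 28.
By Euler: 3^{12} ≡ 1 mod 28 since gcd(3, 28) = 1. 41 = 3×12 + 5. So 3^{41} ≡ 3^{5} ≡ 19 mod 28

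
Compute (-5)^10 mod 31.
By repeated squaring (mod 31): (-5)^{1}≡26, (-5)^{2}≡25, (-5)^{4}≡5, (-5)^{8}≡25. Then (-5)^{10} = (-5)^{8+2} ≡ 25 × 25 ≡ 5 (mod 31)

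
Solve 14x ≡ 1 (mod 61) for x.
Since 61 is prime, by Fermat 14^(-1) ≡ 14^{59} ≡ 48 (mod 61). Verify: 14 × 48 = 672 ≡ 1 (mod 61)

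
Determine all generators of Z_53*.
There are φ(52) = 24 primitive roots mod 53: {2, 3, 5, 8, 12, 14, 18, 19, 20, 21, 22, 26, 27, 31, 32, 33, 34, 35, 39, 41, 45, 48, 50, 51}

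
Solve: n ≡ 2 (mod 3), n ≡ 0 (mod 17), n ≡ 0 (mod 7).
M = 3 × 17 × 7 = 357. M₁ = 119, y₁ ≡ 2 (mod 3). M₂ = 21, y₂ ≡ 13 (mod 17). M₃ = 51, y₃ ≡ 4 (mod 7). n = 2×119×2 + 0×21×13 + 0×51×4 ≡ 119 (mod 357)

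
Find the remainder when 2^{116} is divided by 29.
By Fermat: 2^{28} ≡ 1 (mod 29). 116 = 4×28 + 4. So 2^{116} ≡ 2^{4} ≡ 16 (mod 29)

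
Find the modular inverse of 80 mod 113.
Since 113 is prime, by Fermat 80^(-1) ≡ 80^{111} ≡ 89 mod 113. Verify: 80 × 89 = 7120 ≡ 1 mod 113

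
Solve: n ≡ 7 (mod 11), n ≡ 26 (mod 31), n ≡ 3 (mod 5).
M = 11 × 31 × 5 = 1705. M₁ = 155, y₁ ≡ 1 (mod 11). M₂ = 55, y₂ ≡ 22 (mod 31). M₃ = 341, y₃ ≡ 1 (mod 5). n = 7×155×1 + 26×55×22 + 3×341×1 ≡ 1173 (mod 1705)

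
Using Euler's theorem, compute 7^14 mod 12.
By Euler: 7^{4} ≡ 1 mod 12 since gcd(7, 12) = 1. 14 = 3×4 + 2. So 7^{14} ≡ 7^{2} ≡ 1 mod 12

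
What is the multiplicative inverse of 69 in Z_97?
Since 97 is prime, by Fermat 69^(-1) ≡ 69^{95} ≡ 45 mod 97. Verify: 69 × 45 = 3105 ≡ 1 mod 97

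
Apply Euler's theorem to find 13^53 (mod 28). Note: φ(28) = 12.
By Euler: 13^{12} ≡ 1 (mod 28) since gcd(13, 28) = 1. 53 = 4×12 + 5. So 13^{53} ≡ 13^{5} ≡ 13 (mod 28)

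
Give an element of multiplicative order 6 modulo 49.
19 has order 6 mod 49 since 19^{6} ≡ 1 mod 49 and no smaller power works.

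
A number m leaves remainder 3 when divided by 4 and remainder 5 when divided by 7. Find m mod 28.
M = 4 × 7 = 28. M₁ = 7, y₁ ≡ 3 mod 4. M₂ = 4, y₂ ≡ 2 mod 7. m = 3×7×3 + 5×4×2 ≡ 19 mod 28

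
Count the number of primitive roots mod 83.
Number of primitive roots mod 83 = φ(p-1) = φ(82) = 40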